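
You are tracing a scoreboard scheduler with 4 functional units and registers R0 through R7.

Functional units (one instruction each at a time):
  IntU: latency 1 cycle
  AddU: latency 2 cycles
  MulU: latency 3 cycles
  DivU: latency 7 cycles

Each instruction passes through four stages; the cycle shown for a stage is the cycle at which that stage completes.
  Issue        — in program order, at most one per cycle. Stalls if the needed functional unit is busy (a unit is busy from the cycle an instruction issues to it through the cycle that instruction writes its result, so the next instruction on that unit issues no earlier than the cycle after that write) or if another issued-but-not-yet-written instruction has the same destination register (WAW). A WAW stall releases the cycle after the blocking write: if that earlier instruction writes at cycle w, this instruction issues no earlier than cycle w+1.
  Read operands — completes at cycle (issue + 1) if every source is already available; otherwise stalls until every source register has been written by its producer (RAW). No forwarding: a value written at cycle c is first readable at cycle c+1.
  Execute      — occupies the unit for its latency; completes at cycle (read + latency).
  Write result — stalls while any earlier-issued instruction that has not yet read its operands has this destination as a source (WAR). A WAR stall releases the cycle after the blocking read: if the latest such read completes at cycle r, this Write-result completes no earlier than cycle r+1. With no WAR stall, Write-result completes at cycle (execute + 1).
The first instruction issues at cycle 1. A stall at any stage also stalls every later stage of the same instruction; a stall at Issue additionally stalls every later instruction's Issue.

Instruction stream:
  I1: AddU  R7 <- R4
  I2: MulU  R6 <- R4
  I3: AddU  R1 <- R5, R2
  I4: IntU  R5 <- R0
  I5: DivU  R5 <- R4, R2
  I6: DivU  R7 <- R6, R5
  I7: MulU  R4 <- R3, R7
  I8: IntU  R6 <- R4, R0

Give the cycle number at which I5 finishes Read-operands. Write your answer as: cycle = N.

[1] I1 dispatched to AddU
[2] I1 operands ready; I2 dispatched to MulU
[3] I2 operands ready
[4] I1 complete
[5] R7←I1
[6] I2 complete; I3 dispatched to AddU
[7] R6←I2; I3 operands ready; I4 dispatched to IntU
[8] I4 operands ready
[9] I3 complete; I4 complete
[10] R1←I3; R5←I4
[11] I5 dispatched to DivU
[12] I5 operands ready
[19] I5 complete
[20] R5←I5
[21] I6 dispatched to DivU
[22] I6 operands ready; I7 dispatched to MulU
[23] I8 dispatched to IntU
[29] I6 complete
[30] R7←I6
[31] I7 operands ready
[34] I7 complete
[35] R4←I7
[36] I8 operands ready
[37] I8 complete
[38] R6←I8

cycle = 12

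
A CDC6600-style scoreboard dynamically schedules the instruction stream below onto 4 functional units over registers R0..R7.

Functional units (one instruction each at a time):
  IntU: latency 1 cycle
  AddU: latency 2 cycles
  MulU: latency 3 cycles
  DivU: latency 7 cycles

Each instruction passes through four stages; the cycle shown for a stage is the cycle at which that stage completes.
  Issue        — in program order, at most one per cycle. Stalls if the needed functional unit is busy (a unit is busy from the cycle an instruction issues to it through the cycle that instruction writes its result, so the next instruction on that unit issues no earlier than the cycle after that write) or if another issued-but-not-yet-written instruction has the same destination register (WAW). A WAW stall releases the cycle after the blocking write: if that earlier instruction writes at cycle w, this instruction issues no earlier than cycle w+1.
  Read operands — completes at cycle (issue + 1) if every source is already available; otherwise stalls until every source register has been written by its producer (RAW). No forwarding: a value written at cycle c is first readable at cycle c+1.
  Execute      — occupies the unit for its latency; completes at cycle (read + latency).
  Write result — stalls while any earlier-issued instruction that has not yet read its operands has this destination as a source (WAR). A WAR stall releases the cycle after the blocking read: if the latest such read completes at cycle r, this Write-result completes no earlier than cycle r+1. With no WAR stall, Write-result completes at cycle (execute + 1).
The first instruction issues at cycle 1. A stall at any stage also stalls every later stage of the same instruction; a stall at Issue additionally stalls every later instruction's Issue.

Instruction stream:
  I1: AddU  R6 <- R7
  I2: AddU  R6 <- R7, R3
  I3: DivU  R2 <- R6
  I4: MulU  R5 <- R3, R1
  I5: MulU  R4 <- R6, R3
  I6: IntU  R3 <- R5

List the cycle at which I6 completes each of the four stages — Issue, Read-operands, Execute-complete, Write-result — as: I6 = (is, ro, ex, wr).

t=1  I1→AddU
t=2  I1 RO
t=4  I1 EX
t=5  I1 WR R6
t=6  I2→AddU
t=7  I2 RO; I3→DivU
t=8  I4→MulU
t=9  I2 EX; I4 RO
t=10  I2 WR R6
t=11  I3 RO
t=12  I4 EX
t=13  I4 WR R5
t=14  I5→MulU
t=15  I5 RO; I6→IntU
t=16  I6 RO
t=17  I6 EX
t=18  I3 EX; I5 EX; I6 WR R3
t=19  I3 WR R2; I5 WR R4

I6 = (15, 16, 17, 18)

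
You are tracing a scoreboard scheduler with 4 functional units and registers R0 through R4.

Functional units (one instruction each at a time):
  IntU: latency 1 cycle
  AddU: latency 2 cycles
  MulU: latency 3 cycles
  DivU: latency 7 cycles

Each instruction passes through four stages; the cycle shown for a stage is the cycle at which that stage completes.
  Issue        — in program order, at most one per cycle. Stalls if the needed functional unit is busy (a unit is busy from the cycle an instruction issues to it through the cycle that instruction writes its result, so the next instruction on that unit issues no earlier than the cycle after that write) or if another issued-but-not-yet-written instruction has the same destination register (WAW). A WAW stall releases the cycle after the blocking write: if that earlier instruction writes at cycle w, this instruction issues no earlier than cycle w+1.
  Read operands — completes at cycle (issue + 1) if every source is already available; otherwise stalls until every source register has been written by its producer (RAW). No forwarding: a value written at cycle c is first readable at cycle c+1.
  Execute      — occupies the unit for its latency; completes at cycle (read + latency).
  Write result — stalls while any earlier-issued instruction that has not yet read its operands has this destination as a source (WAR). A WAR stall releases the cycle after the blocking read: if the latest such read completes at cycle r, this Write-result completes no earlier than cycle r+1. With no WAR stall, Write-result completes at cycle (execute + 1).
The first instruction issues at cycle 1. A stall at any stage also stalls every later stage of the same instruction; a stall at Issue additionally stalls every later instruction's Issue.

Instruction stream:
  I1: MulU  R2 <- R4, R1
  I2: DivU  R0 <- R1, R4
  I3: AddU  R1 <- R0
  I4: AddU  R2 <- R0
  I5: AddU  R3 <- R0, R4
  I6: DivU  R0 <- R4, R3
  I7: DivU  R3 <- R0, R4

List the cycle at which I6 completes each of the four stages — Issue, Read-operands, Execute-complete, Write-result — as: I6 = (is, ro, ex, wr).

cycle 1: I1→MulU
cycle 2: I1 RO, I2→DivU
cycle 3: I2 RO, I3→AddU
cycle 5: I1 EX
cycle 6: I1 WR R2
cycle 10: I2 EX
cycle 11: I2 WR R0
cycle 12: I3 RO
cycle 14: I3 EX
cycle 15: I3 WR R1
cycle 16: I4→AddU
cycle 17: I4 RO
cycle 19: I4 EX
cycle 20: I4 WR R2
cycle 21: I5→AddU
cycle 22: I5 RO, I6→DivU
cycle 24: I5 EX
cycle 25: I5 WR R3
cycle 26: I6 RO
cycle 33: I6 EX
cycle 34: I6 WR R0
cycle 35: I7→DivU
cycle 36: I7 RO
cycle 43: I7 EX
cycle 44: I7 WR R3

I6 = (22, 26, 33, 34)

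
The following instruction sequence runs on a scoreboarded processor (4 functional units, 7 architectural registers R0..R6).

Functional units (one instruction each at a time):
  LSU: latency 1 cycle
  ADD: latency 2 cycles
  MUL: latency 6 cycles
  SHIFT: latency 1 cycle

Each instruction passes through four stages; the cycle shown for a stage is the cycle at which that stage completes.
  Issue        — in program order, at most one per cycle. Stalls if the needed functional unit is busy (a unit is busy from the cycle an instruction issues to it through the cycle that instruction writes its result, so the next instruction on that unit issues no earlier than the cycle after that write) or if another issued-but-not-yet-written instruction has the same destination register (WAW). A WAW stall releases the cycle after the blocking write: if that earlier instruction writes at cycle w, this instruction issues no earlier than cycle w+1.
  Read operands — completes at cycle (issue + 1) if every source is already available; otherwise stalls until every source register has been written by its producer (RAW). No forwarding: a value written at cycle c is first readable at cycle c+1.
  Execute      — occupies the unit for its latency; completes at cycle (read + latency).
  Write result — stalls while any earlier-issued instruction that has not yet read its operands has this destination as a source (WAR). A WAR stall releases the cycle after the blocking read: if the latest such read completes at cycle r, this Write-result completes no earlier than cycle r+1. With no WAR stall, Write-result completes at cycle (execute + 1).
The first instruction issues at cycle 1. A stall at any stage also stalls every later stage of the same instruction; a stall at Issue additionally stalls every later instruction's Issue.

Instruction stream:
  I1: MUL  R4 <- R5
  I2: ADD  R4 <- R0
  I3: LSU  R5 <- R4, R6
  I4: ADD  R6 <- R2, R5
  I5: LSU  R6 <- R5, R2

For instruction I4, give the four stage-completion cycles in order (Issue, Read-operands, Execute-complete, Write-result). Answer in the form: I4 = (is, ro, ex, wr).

I4 = (15, 18, 20, 21)

  I1 | 1 | 2 | 8 | 9
  I2 | 10 | 11 | 13 | 14   WAW R4: wait I1 write@9
  I3 | 11 | 15 | 16 | 17   RAW R4: wait I2 write@14
  I4 | 15 | 18 | 20 | 21   struct: ADD busy until I2 writes@14 · RAW R5: wait I3 write@17
  I5 | 22 | 23 | 24 | 25   WAW R6: wait I4 write@21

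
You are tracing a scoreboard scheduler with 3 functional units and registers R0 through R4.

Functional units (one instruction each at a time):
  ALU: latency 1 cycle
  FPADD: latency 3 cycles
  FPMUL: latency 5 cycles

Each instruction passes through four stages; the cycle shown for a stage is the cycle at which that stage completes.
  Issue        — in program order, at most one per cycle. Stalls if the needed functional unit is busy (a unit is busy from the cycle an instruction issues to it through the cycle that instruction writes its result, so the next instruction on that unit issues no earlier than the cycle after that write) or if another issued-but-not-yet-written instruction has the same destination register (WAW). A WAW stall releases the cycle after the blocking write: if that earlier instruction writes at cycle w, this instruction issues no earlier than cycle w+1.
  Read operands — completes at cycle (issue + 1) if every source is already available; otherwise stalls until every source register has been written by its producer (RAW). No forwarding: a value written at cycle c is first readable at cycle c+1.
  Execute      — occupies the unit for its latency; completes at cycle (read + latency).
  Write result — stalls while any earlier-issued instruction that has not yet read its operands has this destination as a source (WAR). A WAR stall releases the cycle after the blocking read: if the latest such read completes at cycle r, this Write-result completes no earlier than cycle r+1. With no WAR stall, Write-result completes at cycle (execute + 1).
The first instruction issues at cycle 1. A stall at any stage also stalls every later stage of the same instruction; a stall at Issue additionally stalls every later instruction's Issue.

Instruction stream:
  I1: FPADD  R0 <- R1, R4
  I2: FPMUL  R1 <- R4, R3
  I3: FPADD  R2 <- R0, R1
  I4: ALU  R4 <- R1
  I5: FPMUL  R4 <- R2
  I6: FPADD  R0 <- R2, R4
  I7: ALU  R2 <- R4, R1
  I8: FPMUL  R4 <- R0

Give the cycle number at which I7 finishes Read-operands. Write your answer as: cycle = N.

[1] I1 dispatched to FPADD
[2] I1 operands ready · I2 dispatched to FPMUL
[3] I2 operands ready
[5] I1 complete
[6] R0←I1
[7] I3 dispatched to FPADD
[8] I2 complete · I4 dispatched to ALU
[9] R1←I2
[10] I3 operands ready · I4 operands ready
[11] I4 complete
[12] R4←I4
[13] I3 complete · I5 dispatched to FPMUL
[14] R2←I3
[15] I5 operands ready · I6 dispatched to FPADD
[16] I7 dispatched to ALU
[20] I5 complete
[21] R4←I5
[22] I6 operands ready · I7 operands ready · I8 dispatched to FPMUL
[23] I7 complete
[24] R2←I7
[25] I6 complete
[26] R0←I6
[27] I8 operands ready
[32] I8 complete
[33] R4←I8

cycle = 22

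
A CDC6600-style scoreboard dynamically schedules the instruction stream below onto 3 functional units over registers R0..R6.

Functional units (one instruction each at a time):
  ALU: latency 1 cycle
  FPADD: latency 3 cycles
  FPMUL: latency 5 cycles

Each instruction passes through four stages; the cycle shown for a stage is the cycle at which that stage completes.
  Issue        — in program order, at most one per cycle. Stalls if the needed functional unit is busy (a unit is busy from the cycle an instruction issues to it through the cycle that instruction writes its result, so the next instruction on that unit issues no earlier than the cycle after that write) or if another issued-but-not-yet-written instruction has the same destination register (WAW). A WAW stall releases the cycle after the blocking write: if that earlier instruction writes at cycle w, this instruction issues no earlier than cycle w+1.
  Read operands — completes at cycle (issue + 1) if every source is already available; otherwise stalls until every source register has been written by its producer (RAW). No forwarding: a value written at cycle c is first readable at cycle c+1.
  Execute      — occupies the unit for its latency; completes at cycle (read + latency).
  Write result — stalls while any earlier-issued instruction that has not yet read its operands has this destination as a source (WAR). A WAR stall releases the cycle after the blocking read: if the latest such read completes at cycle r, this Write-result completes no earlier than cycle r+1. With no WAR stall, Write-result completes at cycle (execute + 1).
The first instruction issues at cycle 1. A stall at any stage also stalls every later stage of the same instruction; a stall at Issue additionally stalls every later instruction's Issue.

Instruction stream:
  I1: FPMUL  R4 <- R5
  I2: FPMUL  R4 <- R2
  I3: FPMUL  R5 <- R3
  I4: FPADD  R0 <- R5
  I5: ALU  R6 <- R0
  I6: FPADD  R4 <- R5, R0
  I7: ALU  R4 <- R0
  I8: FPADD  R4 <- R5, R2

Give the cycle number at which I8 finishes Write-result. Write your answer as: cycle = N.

cycle = 45

t=1  I1 issues→FPMUL
t=2  I1 reads
t=7  I1 exec-done
t=8  I1 writes R4
t=9  I2 issues→FPMUL
t=10  I2 reads
t=15  I2 exec-done
t=16  I2 writes R4
t=17  I3 issues→FPMUL
t=18  I3 reads; I4 issues→FPADD
t=19  I5 issues→ALU
t=23  I3 exec-done
t=24  I3 writes R5
t=25  I4 reads
t=28  I4 exec-done
t=29  I4 writes R0
t=30  I5 reads; I6 issues→FPADD
t=31  I5 exec-done; I6 reads
t=32  I5 writes R6
t=34  I6 exec-done
t=35  I6 writes R4
t=36  I7 issues→ALU
t=37  I7 reads
t=38  I7 exec-done
t=39  I7 writes R4
t=40  I8 issues→FPADD
t=41  I8 reads
t=44  I8 exec-done
t=45  I8 writes R4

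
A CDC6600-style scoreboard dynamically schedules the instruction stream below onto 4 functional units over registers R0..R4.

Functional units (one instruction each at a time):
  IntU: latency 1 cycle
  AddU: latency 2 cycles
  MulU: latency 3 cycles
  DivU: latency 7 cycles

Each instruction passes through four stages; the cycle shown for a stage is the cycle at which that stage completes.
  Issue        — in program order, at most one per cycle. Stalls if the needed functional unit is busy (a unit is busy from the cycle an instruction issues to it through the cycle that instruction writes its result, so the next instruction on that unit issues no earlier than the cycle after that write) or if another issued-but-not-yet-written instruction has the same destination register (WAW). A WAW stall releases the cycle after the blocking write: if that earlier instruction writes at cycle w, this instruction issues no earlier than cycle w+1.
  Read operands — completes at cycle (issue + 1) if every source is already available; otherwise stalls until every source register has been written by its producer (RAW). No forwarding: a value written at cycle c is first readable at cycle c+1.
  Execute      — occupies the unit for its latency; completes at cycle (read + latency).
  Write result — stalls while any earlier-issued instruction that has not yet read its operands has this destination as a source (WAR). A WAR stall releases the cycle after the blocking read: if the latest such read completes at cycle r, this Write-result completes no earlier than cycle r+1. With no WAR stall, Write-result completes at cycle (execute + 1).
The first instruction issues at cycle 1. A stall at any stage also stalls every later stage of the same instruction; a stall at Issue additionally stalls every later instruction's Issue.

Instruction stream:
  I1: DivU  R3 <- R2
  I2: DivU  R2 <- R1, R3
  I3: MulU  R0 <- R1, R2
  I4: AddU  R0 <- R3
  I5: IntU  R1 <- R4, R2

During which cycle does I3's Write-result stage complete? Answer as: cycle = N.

cycle = 25

I1  is:1  ro:2  ex:9  wr:10
I2  is:11  ro:12  ex:19  wr:20  — struct: DivU busy until I1 writes@10
I3  is:12  ro:21  ex:24  wr:25  — RAW R2: wait I2 write@20
I4  is:26  ro:27  ex:29  wr:30  — WAW R0: wait I3 write@25
I5  is:27  ro:28  ex:29  wr:30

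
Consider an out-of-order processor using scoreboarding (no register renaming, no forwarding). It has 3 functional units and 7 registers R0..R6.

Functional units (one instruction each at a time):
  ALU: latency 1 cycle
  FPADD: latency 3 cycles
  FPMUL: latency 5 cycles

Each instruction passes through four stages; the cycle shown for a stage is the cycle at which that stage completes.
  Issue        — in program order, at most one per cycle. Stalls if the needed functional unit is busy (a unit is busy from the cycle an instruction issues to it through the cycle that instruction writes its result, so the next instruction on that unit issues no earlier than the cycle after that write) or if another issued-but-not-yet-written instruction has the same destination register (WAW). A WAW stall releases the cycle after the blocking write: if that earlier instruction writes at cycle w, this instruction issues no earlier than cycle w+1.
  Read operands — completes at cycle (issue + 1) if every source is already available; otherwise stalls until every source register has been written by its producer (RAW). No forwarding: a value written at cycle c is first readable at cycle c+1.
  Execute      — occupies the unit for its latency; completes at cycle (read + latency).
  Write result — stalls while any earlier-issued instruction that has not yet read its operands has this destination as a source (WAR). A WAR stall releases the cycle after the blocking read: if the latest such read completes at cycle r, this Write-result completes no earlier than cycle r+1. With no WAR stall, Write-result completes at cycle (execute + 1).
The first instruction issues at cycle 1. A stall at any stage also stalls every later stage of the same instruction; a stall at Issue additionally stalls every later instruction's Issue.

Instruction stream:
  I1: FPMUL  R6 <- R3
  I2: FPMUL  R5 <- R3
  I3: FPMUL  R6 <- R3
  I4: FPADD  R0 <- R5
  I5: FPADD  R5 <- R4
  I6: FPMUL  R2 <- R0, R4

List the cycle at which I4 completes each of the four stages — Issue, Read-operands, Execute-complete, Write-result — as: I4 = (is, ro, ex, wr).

I4 = (18, 19, 22, 23)

I1 -> (1, 2, 7, 8)
I2 -> (9, 10, 15, 16)  // struct: FPMUL busy until I1 writes@8
I3 -> (17, 18, 23, 24)  // struct: FPMUL busy until I2 writes@16
I4 -> (18, 19, 22, 23)
I5 -> (24, 25, 28, 29)  // struct: FPADD busy until I4 writes@23
I6 -> (25, 26, 31, 32)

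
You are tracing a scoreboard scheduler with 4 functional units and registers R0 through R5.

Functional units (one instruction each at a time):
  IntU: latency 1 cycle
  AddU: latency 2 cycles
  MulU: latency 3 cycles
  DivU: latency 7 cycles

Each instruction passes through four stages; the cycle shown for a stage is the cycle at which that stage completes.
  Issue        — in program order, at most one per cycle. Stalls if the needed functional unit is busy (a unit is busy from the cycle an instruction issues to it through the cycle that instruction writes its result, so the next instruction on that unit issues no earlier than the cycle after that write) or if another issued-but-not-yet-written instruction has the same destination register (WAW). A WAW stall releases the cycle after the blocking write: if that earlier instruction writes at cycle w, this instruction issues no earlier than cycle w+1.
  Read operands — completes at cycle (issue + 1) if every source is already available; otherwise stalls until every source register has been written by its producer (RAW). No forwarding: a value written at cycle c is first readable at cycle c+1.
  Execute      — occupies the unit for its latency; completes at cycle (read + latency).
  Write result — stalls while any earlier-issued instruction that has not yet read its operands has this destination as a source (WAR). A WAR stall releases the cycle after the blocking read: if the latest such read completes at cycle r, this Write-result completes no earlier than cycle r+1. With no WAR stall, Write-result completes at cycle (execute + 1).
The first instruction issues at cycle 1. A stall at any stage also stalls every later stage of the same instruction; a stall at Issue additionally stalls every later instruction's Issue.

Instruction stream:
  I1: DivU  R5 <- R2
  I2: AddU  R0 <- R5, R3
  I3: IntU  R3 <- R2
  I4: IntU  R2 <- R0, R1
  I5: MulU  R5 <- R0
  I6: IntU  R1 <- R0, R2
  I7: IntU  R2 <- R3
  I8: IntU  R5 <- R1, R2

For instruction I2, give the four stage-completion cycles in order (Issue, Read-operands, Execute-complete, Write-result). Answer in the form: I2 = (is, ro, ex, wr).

I1: IS=1 RO=2 EX=9 WR=10
I2: IS=2 RO=11 EX=13 WR=14  [RAW R5: wait I1 write@10]
I3: IS=3 RO=4 EX=5 WR=12  [WAR R3: wait I2 read@11]
I4: IS=13 RO=15 EX=16 WR=17  [struct: IntU busy until I3 writes@12; RAW R0: wait I2 write@14]
I5: IS=14 RO=15 EX=18 WR=19
I6: IS=18 RO=19 EX=20 WR=21  [struct: IntU busy until I4 writes@17]
I7: IS=22 RO=23 EX=24 WR=25  [struct: IntU busy until I6 writes@21]
I8: IS=26 RO=27 EX=28 WR=29  [struct: IntU busy until I7 writes@25]

I2 = (2, 11, 13, 14)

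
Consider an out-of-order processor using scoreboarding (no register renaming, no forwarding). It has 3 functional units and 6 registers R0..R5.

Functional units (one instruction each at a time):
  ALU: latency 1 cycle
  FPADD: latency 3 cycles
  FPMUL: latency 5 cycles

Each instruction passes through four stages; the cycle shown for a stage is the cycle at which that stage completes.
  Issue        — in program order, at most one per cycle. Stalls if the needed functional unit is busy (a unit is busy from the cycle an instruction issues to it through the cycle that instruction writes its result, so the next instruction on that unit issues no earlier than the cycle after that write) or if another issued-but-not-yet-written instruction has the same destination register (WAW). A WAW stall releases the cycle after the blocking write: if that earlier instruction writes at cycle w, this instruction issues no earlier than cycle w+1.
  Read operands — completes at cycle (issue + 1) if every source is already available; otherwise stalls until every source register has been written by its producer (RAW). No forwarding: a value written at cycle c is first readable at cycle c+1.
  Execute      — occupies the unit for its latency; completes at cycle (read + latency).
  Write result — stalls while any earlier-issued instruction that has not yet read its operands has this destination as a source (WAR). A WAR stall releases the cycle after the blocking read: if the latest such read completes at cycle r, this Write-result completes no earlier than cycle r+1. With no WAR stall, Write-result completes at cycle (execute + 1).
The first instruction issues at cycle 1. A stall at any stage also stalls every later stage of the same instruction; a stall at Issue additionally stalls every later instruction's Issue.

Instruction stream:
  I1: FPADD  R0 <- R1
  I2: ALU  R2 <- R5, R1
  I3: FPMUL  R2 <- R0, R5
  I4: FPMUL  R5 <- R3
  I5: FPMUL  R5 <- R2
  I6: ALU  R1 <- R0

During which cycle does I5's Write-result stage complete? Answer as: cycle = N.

I1 -> (1, 2, 5, 6)
I2 -> (2, 3, 4, 5)
I3 -> (6, 7, 12, 13)  // WAW R2: wait I2 write@5
I4 -> (14, 15, 20, 21)  // struct: FPMUL busy until I3 writes@13
I5 -> (22, 23, 28, 29)  // struct: FPMUL busy until I4 writes@21
I6 -> (23, 24, 25, 26)

cycle = 29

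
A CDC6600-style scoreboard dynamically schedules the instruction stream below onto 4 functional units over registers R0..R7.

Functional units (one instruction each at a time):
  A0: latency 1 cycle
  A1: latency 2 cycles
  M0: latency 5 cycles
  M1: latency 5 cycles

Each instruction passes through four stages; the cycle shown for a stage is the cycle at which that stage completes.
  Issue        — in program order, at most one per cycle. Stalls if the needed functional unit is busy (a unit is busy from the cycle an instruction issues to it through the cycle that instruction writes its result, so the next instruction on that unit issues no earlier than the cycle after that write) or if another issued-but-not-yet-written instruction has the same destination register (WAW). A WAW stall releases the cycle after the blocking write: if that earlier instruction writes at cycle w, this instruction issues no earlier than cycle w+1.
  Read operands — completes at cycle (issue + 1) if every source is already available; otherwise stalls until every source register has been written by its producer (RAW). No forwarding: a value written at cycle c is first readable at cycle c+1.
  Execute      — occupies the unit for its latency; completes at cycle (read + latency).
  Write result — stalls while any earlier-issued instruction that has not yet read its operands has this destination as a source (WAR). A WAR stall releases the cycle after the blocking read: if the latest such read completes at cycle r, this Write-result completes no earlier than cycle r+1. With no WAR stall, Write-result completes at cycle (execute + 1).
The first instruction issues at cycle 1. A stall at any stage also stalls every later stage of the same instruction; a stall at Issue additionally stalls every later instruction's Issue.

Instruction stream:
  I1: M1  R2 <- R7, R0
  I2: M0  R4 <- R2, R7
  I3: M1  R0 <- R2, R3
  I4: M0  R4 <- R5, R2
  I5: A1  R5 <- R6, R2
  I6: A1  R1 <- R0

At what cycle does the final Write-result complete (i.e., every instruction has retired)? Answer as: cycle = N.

I1  is:1  ro:2  ex:7  wr:8
I2  is:2  ro:9  ex:14  wr:15  — RAW R2: wait I1 write@8
I3  is:9  ro:10  ex:15  wr:16  — struct: M1 busy until I1 writes@8
I4  is:16  ro:17  ex:22  wr:23  — struct: M0 busy until I2 writes@15
I5  is:17  ro:18  ex:20  wr:21
I6  is:22  ro:23  ex:25  wr:26  — struct: A1 busy until I5 writes@21

cycle = 26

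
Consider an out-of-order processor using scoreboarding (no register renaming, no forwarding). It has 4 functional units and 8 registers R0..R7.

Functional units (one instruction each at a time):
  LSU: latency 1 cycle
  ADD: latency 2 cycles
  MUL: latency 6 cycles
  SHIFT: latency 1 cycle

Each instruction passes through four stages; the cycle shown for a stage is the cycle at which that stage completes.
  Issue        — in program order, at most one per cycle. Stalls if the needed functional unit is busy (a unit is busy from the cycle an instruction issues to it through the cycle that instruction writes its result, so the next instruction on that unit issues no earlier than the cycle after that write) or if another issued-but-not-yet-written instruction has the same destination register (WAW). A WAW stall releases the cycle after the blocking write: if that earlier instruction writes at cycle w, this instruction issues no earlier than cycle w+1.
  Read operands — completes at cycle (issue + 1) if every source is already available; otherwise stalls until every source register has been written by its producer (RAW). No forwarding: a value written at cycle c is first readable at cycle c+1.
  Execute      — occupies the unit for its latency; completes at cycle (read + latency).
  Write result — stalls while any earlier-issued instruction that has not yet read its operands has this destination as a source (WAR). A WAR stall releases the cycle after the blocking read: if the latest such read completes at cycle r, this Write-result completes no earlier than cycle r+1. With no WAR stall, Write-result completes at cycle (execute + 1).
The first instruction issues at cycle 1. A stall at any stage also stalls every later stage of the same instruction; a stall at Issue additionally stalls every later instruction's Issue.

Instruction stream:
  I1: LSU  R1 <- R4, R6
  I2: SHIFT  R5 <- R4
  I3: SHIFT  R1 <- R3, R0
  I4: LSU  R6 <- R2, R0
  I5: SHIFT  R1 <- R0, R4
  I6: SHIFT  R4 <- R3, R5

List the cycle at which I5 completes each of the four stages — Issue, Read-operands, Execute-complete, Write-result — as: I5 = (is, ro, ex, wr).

I5 = (10, 11, 12, 13)

1) issue 1, read 2, done 3, write 4
2) issue 2, read 3, done 4, write 5
3) issue 6, read 7, done 8, write 9  <struct: SHIFT busy until I2 writes@5>
4) issue 7, read 8, done 9, write 10
5) issue 10, read 11, done 12, write 13  <struct: SHIFT busy until I3 writes@9>
6) issue 14, read 15, done 16, write 17  <struct: SHIFT busy until I5 writes@13>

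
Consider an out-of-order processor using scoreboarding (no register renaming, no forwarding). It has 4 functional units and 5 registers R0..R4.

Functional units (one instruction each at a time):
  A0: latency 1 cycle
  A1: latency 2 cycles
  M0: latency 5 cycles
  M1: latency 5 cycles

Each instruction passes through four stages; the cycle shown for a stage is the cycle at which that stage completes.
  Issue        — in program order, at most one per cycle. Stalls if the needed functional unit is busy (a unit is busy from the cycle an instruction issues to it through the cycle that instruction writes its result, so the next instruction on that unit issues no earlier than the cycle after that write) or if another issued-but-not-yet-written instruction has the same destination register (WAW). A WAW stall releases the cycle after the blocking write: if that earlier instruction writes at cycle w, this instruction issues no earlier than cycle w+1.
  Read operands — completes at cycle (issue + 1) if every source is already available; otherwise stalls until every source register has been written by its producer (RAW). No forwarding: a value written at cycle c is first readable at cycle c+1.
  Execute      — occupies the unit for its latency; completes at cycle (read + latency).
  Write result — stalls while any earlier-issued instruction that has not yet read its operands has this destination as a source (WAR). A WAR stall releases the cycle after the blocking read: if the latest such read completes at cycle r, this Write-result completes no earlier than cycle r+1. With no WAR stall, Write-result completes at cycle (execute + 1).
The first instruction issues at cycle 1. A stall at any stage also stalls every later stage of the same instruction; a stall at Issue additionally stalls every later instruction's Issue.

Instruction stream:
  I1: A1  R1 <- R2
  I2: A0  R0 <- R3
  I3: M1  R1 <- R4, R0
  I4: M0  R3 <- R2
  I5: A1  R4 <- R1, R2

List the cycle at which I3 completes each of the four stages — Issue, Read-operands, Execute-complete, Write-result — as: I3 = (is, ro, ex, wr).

[1] issue I1 (A1)
[2] I1 read-ops; issue I2 (A0)
[3] I2 read-ops
[4] I1 finished on A1; I2 finished on A0
[5] I1→R1; I2→R0
[6] issue I3 (M1)
[7] I3 read-ops; issue I4 (M0)
[8] I4 read-ops; issue I5 (A1)
[12] I3 finished on M1
[13] I3→R1; I4 finished on M0
[14] I4→R3; I5 read-ops
[16] I5 finished on A1
[17] I5→R4

I3 = (6, 7, 12, 13)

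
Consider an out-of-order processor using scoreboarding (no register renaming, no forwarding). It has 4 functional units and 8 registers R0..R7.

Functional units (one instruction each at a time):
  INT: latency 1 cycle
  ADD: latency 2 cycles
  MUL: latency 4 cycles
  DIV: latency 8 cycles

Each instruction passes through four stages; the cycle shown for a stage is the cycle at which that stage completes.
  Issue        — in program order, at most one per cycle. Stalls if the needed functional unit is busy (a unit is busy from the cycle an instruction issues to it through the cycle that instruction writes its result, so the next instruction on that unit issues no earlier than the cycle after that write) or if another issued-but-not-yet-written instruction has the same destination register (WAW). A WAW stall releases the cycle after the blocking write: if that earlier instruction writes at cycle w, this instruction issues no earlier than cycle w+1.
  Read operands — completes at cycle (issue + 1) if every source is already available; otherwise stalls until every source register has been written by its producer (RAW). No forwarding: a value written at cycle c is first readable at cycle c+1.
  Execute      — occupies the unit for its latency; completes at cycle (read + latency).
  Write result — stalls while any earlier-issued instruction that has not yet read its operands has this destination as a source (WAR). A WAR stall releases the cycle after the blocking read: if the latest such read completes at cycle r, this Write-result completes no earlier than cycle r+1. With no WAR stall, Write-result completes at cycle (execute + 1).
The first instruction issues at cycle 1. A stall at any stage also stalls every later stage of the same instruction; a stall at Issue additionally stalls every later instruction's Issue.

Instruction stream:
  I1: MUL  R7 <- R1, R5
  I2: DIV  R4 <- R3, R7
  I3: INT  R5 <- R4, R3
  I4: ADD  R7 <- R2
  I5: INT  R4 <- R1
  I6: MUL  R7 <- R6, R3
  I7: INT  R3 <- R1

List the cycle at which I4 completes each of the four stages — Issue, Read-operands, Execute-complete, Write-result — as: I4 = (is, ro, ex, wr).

1) issue 1, read 2, done 6, write 7
2) issue 2, read 8, done 16, write 17  <RAW R7: wait I1 write@7>
3) issue 3, read 18, done 19, write 20  <RAW R4: wait I2 write@17>
4) issue 8, read 9, done 11, write 12  <WAW R7: wait I1 write@7>
5) issue 21, read 22, done 23, write 24  <struct: INT busy until I3 writes@20>
6) issue 22, read 23, done 27, write 28
7) issue 25, read 26, done 27, write 28  <struct: INT busy until I5 writes@24>

I4 = (8, 9, 11, 12)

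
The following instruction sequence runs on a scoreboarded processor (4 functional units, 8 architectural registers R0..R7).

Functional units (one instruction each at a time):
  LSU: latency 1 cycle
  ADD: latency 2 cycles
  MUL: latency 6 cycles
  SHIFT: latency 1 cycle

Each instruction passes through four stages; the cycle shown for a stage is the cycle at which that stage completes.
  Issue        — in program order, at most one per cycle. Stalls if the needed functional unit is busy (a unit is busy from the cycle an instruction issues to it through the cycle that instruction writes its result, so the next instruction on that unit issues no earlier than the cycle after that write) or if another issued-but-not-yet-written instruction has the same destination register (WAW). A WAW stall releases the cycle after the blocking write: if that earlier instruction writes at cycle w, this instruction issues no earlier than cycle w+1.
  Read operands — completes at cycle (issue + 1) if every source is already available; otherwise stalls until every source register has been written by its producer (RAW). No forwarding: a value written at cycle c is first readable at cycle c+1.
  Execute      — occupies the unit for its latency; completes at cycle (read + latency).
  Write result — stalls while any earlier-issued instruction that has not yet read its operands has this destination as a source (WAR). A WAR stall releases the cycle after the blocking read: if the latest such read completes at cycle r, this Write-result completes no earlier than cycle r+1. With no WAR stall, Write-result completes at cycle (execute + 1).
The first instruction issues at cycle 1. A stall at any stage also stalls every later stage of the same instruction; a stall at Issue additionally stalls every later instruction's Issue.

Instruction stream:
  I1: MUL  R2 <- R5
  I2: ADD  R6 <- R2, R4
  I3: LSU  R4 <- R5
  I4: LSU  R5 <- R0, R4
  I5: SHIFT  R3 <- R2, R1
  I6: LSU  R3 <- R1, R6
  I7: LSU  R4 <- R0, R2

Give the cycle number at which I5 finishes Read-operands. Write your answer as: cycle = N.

1) issue 1, read 2, done 8, write 9
2) issue 2, read 10, done 12, write 13  <RAW R2: wait I1 write@9>
3) issue 3, read 4, done 5, write 11  <WAR R4: wait I2 read@10>
4) issue 12, read 13, done 14, write 15  <struct: LSU busy until I3 writes@11>
5) issue 13, read 14, done 15, write 16
6) issue 17, read 18, done 19, write 20  <WAW R3: wait I5 write@16>
7) issue 21, read 22, done 23, write 24  <struct: LSU busy until I6 writes@20>

cycle = 14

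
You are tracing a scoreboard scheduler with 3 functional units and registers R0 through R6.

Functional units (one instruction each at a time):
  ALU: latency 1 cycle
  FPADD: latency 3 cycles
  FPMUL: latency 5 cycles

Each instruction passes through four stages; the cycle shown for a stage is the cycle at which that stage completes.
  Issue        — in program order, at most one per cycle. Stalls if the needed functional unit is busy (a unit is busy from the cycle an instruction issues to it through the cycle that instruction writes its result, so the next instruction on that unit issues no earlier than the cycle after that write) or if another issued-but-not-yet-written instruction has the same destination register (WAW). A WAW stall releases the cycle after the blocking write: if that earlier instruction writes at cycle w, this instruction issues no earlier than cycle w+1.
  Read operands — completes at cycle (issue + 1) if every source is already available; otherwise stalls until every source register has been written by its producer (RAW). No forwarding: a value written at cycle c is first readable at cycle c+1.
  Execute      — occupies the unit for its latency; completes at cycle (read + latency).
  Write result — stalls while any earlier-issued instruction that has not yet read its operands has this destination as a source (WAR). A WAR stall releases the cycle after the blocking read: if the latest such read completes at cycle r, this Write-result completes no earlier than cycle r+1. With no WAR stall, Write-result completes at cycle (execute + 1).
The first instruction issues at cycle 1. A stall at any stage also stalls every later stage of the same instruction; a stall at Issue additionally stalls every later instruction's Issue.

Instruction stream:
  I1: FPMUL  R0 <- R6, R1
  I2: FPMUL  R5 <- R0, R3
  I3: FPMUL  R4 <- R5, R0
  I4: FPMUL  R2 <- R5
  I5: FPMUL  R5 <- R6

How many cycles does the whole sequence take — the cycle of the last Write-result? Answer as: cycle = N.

cycle 1: I1 issues→FPMUL
cycle 2: I1 reads
cycle 7: I1 exec-done
cycle 8: I1 writes R0
cycle 9: I2 issues→FPMUL
cycle 10: I2 reads
cycle 15: I2 exec-done
cycle 16: I2 writes R5
cycle 17: I3 issues→FPMUL
cycle 18: I3 reads
cycle 23: I3 exec-done
cycle 24: I3 writes R4
cycle 25: I4 issues→FPMUL
cycle 26: I4 reads
cycle 31: I4 exec-done
cycle 32: I4 writes R2
cycle 33: I5 issues→FPMUL
cycle 34: I5 reads
cycle 39: I5 exec-done
cycle 40: I5 writes R5

cycle = 40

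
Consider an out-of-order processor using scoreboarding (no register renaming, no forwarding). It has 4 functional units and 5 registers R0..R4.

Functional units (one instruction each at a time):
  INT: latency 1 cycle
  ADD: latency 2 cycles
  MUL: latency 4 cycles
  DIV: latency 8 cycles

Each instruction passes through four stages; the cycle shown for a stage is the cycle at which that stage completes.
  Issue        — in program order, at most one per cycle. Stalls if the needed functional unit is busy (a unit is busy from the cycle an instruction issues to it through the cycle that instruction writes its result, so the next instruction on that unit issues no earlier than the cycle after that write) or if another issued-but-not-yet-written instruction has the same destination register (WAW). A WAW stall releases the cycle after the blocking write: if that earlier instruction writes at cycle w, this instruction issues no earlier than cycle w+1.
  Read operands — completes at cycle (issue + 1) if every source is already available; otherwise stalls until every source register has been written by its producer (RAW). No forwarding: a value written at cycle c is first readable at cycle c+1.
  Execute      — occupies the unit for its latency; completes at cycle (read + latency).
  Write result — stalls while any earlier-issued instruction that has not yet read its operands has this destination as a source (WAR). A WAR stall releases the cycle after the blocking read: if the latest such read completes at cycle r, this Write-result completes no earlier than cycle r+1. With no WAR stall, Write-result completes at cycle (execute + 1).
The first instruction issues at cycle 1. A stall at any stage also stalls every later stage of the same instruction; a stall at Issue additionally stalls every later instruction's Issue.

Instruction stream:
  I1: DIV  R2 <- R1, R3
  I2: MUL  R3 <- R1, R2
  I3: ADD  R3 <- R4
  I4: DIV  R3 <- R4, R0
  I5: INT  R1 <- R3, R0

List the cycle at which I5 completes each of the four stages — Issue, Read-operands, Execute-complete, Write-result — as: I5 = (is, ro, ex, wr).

c1: I1→DIV
c2: I1 RO, I2→MUL
c10: I1 EX
c11: I1 WR R2
c12: I2 RO
c16: I2 EX
c17: I2 WR R3
c18: I3→ADD
c19: I3 RO
c21: I3 EX
c22: I3 WR R3
c23: I4→DIV
c24: I4 RO, I5→INT
c32: I4 EX
c33: I4 WR R3
c34: I5 RO
c35: I5 EX
c36: I5 WR R1

I5 = (24, 34, 35, 36)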